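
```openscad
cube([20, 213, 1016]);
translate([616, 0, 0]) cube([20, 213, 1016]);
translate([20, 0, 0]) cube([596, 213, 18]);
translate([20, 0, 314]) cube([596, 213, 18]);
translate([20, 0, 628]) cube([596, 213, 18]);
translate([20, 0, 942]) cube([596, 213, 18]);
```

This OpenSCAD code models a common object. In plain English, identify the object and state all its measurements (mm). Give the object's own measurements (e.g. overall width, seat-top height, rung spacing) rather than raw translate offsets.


An open bookshelf. Two side panels, each 20 mm thick, 213 mm deep and 1016 mm tall, stand 636 mm apart (outside-to-outside). Between them sit 4 shelves, each 18 mm thick and 213 mm deep, spanning the full gap between the sides. The bottom shelf rests on the floor (its underside at z = 0) and the clear gap between one shelf's top and the next shelf's underside is 296 mm.


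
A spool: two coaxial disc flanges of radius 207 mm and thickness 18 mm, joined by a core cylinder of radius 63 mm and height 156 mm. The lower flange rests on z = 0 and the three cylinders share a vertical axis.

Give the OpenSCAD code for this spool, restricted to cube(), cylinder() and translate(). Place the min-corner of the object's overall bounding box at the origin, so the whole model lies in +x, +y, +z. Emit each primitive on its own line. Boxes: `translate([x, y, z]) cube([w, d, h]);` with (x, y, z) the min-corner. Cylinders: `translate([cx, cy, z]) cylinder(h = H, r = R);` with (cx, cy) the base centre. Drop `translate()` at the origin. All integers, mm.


translate([207, 207, 0]) cylinder(h = 18, r = 207);
translate([207, 207, 18]) cylinder(h = 156, r = 63);
translate([207, 207, 174]) cylinder(h = 18, r = 207);


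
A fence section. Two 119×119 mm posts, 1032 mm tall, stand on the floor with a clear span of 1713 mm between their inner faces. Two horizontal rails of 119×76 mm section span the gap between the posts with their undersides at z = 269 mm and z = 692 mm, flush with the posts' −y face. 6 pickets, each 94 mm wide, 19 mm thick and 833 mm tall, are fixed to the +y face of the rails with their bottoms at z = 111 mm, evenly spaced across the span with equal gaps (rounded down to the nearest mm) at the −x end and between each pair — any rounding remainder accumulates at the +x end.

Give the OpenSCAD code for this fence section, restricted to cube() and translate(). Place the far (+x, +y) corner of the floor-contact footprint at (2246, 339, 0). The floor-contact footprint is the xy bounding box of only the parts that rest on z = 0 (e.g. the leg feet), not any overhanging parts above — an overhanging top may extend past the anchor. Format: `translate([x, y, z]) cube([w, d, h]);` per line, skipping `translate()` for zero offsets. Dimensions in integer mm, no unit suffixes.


translate([295, 220, 0]) cube([119, 119, 1032]);
translate([2127, 220, 0]) cube([119, 119, 1032]);
translate([414, 220, 269]) cube([1713, 119, 76]);
translate([414, 220, 692]) cube([1713, 119, 76]);
translate([578, 339, 111]) cube([94, 19, 833]);
translate([836, 339, 111]) cube([94, 19, 833]);
translate([1094, 339, 111]) cube([94, 19, 833]);
translate([1352, 339, 111]) cube([94, 19, 833]);
translate([1610, 339, 111]) cube([94, 19, 833]);
translate([1868, 339, 111]) cube([94, 19, 833]);


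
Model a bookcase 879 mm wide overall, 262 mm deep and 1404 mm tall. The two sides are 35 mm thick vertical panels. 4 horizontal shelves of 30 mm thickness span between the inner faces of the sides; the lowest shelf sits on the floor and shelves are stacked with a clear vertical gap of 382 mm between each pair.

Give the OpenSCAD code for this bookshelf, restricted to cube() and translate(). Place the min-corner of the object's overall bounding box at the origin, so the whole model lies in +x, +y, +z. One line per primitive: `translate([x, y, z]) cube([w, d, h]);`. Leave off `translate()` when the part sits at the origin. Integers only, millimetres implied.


cube([35, 262, 1404]);
translate([844, 0, 0]) cube([35, 262, 1404]);
translate([35, 0, 0]) cube([809, 262, 30]);
translate([35, 0, 412]) cube([809, 262, 30]);
translate([35, 0, 824]) cube([809, 262, 30]);
translate([35, 0, 1236]) cube([809, 262, 30]);


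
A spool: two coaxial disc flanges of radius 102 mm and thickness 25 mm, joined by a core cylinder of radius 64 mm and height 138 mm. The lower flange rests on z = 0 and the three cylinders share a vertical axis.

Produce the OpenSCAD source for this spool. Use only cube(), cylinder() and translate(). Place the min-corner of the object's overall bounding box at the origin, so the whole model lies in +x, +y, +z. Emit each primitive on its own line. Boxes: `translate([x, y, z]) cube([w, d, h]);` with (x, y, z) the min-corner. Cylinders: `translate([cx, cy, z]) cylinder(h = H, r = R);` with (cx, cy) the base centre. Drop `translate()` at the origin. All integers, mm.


translate([102, 102, 0]) cylinder(h = 25, r = 102);
translate([102, 102, 25]) cylinder(h = 138, r = 64);
translate([102, 102, 163]) cylinder(h = 25, r = 102);


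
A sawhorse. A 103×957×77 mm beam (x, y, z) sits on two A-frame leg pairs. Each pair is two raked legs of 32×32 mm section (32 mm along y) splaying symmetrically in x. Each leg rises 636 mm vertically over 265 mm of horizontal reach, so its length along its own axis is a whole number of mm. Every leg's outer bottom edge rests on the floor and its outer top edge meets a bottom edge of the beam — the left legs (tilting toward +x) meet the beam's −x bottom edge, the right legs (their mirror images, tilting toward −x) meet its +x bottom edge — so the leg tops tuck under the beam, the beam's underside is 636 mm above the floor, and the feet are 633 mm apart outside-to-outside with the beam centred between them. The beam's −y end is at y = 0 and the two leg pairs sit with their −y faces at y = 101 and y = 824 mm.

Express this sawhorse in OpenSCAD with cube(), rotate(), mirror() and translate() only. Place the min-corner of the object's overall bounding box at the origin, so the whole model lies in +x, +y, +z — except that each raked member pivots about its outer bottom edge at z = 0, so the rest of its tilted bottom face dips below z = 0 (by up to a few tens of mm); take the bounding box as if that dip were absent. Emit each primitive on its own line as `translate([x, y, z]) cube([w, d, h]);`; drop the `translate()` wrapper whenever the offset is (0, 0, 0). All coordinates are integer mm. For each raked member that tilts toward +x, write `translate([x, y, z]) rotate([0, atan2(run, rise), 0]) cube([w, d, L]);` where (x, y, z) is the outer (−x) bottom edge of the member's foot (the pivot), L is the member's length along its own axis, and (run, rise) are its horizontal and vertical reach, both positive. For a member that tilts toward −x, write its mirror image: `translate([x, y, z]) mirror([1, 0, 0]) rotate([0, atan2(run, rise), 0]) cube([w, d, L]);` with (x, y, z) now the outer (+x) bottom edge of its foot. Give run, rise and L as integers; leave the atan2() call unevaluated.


translate([265, 0, 636]) cube([103, 957, 77]);
translate([0, 101, 0]) rotate([0, atan2(265, 636), 0]) cube([32, 32, 689]);
translate([633, 101, 0]) mirror([1, 0, 0]) rotate([0, atan2(265, 636), 0]) cube([32, 32, 689]);
translate([0, 824, 0]) rotate([0, atan2(265, 636), 0]) cube([32, 32, 689]);
translate([633, 824, 0]) mirror([1, 0, 0]) rotate([0, atan2(265, 636), 0]) cube([32, 32, 689]);


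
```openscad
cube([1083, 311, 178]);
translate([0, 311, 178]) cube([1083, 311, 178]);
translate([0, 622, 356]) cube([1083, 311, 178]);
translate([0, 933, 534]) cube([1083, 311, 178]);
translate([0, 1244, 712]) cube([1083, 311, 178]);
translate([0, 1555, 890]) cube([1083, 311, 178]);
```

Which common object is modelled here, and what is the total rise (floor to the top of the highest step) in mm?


A staircase. The total rise is 1068 mm.

6 identical blocks, each offset up and back from the previous — a staircase. Each step is 178 mm tall and there are 6 of them, so the total rise is 6 × 178 = 1068 mm.


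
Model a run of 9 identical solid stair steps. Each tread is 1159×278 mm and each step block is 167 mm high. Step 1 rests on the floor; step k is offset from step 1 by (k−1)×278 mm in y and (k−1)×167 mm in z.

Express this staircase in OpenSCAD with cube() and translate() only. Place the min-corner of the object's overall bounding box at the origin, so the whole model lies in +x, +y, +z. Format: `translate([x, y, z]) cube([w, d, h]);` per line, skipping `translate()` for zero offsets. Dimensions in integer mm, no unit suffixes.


cube([1159, 278, 167]);
translate([0, 278, 167]) cube([1159, 278, 167]);
translate([0, 556, 334]) cube([1159, 278, 167]);
translate([0, 834, 501]) cube([1159, 278, 167]);
translate([0, 1112, 668]) cube([1159, 278, 167]);
translate([0, 1390, 835]) cube([1159, 278, 167]);
translate([0, 1668, 1002]) cube([1159, 278, 167]);
translate([0, 1946, 1169]) cube([1159, 278, 167]);
translate([0, 2224, 1336]) cube([1159, 278, 167]);


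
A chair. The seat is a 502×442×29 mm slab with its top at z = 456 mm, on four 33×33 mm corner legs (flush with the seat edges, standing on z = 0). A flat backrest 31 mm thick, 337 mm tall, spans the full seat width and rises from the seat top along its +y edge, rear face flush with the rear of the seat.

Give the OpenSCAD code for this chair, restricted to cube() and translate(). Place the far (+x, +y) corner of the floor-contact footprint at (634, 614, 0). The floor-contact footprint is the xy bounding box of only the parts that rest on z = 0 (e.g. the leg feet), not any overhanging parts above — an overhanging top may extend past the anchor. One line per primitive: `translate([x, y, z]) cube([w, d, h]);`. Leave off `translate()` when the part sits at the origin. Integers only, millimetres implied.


// leg_h = 456 - 29 = 427
translate([132, 172, 427]) cube([502, 442, 29]);
translate([132, 172, 0]) cube([33, 33, 427]);
translate([601, 172, 0]) cube([33, 33, 427]);
translate([132, 581, 0]) cube([33, 33, 427]);
translate([601, 581, 0]) cube([33, 33, 427]);
translate([132, 583, 456]) cube([502, 31, 337]);


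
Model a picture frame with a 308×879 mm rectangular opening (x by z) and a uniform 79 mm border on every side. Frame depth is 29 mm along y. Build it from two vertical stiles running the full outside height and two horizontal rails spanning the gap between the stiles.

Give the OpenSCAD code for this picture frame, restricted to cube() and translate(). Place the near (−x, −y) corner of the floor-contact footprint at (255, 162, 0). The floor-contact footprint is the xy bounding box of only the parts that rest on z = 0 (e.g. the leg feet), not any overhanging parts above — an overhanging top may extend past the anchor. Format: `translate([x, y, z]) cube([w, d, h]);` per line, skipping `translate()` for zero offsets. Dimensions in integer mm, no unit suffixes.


translate([255, 162, 0]) cube([79, 29, 1037]);
translate([642, 162, 0]) cube([79, 29, 1037]);
translate([334, 162, 0]) cube([308, 29, 79]);
translate([334, 162, 958]) cube([308, 29, 79]);


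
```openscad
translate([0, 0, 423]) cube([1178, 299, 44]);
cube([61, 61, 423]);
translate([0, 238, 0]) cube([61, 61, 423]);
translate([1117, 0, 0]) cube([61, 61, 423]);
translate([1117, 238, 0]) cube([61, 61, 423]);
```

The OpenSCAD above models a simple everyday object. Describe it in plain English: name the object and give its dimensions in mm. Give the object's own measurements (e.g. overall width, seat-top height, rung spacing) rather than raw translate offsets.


A bench: a 1178×299 mm seat slab, 44 mm thick, top at z = 467 mm, on four 61×61 mm square legs flush with the seat corners and standing on z = 0.


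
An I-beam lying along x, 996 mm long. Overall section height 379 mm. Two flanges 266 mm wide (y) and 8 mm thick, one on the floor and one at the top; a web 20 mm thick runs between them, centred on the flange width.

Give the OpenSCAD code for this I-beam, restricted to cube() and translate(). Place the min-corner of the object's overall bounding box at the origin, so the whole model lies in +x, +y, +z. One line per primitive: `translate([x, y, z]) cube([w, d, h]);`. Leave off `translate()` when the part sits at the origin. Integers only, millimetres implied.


cube([996, 266, 8]);
translate([0, 123, 8]) cube([996, 20, 363]);
translate([0, 0, 371]) cube([996, 266, 8]);


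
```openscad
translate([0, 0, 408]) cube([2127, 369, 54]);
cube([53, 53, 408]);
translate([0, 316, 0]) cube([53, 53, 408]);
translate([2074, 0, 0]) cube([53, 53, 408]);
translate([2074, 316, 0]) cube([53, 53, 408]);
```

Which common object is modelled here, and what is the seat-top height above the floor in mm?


A bench. The seat-top height is 462 mm.

A long slab on four corner posts — a bench. The slab sits at z = 408 with thickness 54, so the top is 408 + 54 = 462 mm.


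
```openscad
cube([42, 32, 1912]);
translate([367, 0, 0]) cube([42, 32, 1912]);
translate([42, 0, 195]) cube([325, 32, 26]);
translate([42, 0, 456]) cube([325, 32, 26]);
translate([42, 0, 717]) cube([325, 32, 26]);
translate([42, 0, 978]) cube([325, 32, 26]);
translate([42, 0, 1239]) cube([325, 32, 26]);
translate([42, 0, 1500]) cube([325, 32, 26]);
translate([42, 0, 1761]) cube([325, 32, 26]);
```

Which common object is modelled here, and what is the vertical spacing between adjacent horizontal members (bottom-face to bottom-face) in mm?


A ladder. The rung spacing is 261 mm.

Two tall 42×32 posts with 7 short bars between them — a ladder. Adjacent rungs sit at z = 195 and z = 456, so the spacing is 456 − 195 = 261 mm.


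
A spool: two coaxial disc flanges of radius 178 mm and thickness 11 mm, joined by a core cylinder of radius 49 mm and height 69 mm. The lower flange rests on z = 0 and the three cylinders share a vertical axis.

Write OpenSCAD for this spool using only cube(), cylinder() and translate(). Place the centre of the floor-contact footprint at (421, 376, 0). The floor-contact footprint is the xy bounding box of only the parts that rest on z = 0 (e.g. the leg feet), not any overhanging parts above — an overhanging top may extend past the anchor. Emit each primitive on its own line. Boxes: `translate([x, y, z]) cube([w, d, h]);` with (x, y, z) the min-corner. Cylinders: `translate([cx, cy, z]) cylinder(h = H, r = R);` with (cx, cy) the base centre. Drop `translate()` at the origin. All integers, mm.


translate([421, 376, 0]) cylinder(h = 11, r = 178);
translate([421, 376, 11]) cylinder(h = 69, r = 49);
translate([421, 376, 80]) cylinder(h = 11, r = 178);


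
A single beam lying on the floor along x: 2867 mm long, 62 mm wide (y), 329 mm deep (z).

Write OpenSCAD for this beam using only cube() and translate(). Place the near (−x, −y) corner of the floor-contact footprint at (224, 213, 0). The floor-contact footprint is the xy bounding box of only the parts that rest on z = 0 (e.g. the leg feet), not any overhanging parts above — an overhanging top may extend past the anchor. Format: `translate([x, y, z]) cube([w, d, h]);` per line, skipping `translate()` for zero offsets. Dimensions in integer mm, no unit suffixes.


translate([224, 213, 0]) cube([2867, 62, 329]);


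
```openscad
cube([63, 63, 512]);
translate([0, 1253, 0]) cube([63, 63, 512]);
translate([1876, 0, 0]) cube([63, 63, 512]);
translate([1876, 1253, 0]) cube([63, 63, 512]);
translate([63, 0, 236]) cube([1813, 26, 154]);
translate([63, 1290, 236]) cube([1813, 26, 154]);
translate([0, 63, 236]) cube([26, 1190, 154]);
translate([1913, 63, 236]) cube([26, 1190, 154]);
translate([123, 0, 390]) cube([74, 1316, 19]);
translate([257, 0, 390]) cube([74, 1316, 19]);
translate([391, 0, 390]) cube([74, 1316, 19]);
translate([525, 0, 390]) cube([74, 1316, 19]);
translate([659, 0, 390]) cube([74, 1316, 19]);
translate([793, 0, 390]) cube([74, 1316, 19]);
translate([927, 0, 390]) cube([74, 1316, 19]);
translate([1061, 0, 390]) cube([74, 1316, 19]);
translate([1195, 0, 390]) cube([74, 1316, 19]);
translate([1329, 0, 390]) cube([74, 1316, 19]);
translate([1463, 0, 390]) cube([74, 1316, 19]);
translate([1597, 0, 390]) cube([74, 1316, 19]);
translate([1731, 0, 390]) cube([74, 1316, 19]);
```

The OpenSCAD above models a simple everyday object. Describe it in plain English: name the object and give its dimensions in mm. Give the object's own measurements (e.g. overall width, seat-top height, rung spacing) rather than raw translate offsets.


A bed frame 1939 mm long (x) by 1316 mm wide (y). Four 63×63 mm corner posts, 512 mm tall, at the corners of the footprint. Four rails of 26 mm thickness and 154 mm height run between adjacent posts with their undersides at z = 236 mm, their outer faces flush with the outside of the frame (the two x-running rails run between the posts' inner faces; the two y-running rails run between the posts' inner faces). 13 slats, each 74 mm wide (x) and 19 mm thick, lie across the top of the two x-running rails, running the full 1316 mm width of the frame in y; along x they sit between the end posts with a 60 mm gap after the −x posts and between neighbouring slats, leaving 71 mm before the +x posts.


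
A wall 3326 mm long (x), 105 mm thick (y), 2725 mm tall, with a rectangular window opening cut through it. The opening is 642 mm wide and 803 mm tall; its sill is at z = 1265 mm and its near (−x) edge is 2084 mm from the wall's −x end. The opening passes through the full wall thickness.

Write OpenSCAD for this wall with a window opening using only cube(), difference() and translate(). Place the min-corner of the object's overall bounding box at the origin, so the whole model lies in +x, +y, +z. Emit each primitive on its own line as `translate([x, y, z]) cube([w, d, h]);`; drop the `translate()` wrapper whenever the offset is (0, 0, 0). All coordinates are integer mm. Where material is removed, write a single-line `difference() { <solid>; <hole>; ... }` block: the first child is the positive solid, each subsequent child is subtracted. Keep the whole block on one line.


difference() { cube([3326, 105, 2725]); translate([2084, 0, 1265]) cube([642, 105, 803]); }


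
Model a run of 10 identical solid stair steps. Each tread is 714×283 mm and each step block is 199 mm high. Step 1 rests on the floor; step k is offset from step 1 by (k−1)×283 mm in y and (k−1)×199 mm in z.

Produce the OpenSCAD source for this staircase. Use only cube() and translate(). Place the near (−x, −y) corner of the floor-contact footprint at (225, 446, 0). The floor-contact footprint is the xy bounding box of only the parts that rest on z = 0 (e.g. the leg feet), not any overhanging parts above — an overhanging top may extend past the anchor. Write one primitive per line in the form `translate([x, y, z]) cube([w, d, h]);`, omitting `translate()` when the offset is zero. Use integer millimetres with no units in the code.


translate([225, 446, 0]) cube([714, 283, 199]);
translate([225, 729, 199]) cube([714, 283, 199]);
translate([225, 1012, 398]) cube([714, 283, 199]);
translate([225, 1295, 597]) cube([714, 283, 199]);
translate([225, 1578, 796]) cube([714, 283, 199]);
translate([225, 1861, 995]) cube([714, 283, 199]);
translate([225, 2144, 1194]) cube([714, 283, 199]);
translate([225, 2427, 1393]) cube([714, 283, 199]);
translate([225, 2710, 1592]) cube([714, 283, 199]);
translate([225, 2993, 1791]) cube([714, 283, 199]);


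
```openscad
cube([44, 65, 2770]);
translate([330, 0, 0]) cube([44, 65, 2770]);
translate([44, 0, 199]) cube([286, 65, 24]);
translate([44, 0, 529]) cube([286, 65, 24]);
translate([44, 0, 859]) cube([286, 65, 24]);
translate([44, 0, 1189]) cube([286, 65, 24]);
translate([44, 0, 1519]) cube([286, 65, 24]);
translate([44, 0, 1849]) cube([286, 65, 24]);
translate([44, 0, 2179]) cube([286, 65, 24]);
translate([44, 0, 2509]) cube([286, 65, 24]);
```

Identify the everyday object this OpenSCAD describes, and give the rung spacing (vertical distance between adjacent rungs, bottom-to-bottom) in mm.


A ladder. The rung spacing is 330 mm.

Two tall 44×65 posts with 8 short bars between them — a ladder. Adjacent rungs sit at z = 199 and z = 529, so the spacing is 529 − 199 = 330 mm.


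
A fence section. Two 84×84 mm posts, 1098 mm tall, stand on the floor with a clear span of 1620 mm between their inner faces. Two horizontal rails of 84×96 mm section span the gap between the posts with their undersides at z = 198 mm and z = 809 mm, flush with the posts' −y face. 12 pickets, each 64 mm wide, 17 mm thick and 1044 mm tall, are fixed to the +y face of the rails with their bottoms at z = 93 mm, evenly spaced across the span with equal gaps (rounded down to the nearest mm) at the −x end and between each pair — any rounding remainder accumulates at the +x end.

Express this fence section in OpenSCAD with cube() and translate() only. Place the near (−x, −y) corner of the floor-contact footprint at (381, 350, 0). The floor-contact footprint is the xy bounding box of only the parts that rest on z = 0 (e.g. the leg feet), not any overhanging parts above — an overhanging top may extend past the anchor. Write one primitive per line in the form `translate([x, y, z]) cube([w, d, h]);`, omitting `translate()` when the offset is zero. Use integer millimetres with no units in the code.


translate([381, 350, 0]) cube([84, 84, 1098]);
translate([2085, 350, 0]) cube([84, 84, 1098]);
translate([465, 350, 198]) cube([1620, 84, 96]);
translate([465, 350, 809]) cube([1620, 84, 96]);
translate([530, 434, 93]) cube([64, 17, 1044]);
translate([659, 434, 93]) cube([64, 17, 1044]);
translate([788, 434, 93]) cube([64, 17, 1044]);
translate([917, 434, 93]) cube([64, 17, 1044]);
translate([1046, 434, 93]) cube([64, 17, 1044]);
translate([1175, 434, 93]) cube([64, 17, 1044]);
translate([1304, 434, 93]) cube([64, 17, 1044]);
translate([1433, 434, 93]) cube([64, 17, 1044]);
translate([1562, 434, 93]) cube([64, 17, 1044]);
translate([1691, 434, 93]) cube([64, 17, 1044]);
translate([1820, 434, 93]) cube([64, 17, 1044]);
translate([1949, 434, 93]) cube([64, 17, 1044]);


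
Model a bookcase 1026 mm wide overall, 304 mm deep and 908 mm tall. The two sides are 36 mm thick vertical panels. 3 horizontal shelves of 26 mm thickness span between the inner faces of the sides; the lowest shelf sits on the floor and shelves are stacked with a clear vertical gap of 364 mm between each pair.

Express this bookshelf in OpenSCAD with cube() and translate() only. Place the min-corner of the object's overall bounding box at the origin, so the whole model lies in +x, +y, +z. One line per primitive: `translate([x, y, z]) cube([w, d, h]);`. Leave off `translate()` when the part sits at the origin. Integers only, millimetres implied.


cube([36, 304, 908]);
translate([990, 0, 0]) cube([36, 304, 908]);
translate([36, 0, 0]) cube([954, 304, 26]);
translate([36, 0, 390]) cube([954, 304, 26]);
translate([36, 0, 780]) cube([954, 304, 26]);


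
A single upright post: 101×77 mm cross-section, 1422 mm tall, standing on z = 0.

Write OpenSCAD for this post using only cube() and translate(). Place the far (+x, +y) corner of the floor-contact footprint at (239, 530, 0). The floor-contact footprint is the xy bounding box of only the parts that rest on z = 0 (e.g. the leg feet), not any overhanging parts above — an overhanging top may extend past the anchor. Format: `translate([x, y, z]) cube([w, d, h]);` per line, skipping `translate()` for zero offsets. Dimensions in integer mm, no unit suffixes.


translate([138, 453, 0]) cube([101, 77, 1422]);


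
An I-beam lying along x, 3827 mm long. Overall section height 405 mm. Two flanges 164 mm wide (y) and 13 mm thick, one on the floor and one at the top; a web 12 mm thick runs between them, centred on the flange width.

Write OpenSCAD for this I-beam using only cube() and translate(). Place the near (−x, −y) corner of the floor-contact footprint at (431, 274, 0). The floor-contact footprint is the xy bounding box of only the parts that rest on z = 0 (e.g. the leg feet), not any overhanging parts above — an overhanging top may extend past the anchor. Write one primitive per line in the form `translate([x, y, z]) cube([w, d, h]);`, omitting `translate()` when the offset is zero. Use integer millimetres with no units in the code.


translate([431, 274, 0]) cube([3827, 164, 13]);
translate([431, 350, 13]) cube([3827, 12, 379]);
translate([431, 274, 392]) cube([3827, 164, 13]);


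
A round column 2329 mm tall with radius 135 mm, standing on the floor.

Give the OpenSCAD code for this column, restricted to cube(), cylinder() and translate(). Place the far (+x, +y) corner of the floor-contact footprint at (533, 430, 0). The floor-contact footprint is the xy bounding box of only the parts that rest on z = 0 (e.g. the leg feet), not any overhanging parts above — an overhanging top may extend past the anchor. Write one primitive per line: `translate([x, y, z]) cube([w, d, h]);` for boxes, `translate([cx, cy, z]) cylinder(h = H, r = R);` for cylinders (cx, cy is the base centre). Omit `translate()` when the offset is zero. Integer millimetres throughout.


translate([398, 295, 0]) cylinder(h = 2329, r = 135);


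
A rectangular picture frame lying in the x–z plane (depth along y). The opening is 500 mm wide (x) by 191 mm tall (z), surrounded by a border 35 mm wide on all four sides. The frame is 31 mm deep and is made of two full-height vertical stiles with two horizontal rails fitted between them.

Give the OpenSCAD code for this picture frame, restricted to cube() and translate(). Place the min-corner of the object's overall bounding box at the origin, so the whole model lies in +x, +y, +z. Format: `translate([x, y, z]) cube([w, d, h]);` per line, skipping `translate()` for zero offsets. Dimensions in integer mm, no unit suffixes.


cube([35, 31, 261]);
translate([535, 0, 0]) cube([35, 31, 261]);
translate([35, 0, 0]) cube([500, 31, 35]);
translate([35, 0, 226]) cube([500, 31, 35]);


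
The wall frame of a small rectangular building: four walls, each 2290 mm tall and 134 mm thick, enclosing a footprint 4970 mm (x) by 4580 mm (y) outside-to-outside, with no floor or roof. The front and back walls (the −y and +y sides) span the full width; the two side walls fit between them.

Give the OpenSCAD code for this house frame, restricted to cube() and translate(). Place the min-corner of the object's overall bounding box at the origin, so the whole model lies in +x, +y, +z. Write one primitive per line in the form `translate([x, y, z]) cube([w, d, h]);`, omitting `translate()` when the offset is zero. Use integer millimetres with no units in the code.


cube([4970, 134, 2290]);
translate([0, 4446, 0]) cube([4970, 134, 2290]);
translate([0, 134, 0]) cube([134, 4312, 2290]);
translate([4836, 134, 0]) cube([134, 4312, 2290]);


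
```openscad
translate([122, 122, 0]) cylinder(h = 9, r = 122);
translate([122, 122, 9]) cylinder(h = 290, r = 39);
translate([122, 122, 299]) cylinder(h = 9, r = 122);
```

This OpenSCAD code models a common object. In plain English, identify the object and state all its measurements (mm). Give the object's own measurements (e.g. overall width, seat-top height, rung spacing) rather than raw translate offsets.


A spool: two coaxial disc flanges of radius 122 mm and thickness 9 mm, joined by a core cylinder of radius 39 mm and height 290 mm. The lower flange rests on z = 0 and the three cylinders share a vertical axis.


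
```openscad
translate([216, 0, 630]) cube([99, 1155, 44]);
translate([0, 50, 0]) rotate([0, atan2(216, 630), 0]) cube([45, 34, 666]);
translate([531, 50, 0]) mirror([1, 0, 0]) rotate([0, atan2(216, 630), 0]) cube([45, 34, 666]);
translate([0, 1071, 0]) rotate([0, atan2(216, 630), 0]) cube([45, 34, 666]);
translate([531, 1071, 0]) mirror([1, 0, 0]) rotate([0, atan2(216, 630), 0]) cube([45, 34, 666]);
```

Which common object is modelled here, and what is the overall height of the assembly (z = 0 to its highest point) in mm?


A sawhorse. The overall height is 674 mm.

A beam across two mirrored pairs of raked legs — a sawhorse. The beam's underside is at z = 630 (matching the legs' vertical rise in atan2(216, 630)) and the beam is 44 mm tall, so its top is at 630 + 44 = 674 mm. The raked legs top out at the beam's underside, so that is the highest point.


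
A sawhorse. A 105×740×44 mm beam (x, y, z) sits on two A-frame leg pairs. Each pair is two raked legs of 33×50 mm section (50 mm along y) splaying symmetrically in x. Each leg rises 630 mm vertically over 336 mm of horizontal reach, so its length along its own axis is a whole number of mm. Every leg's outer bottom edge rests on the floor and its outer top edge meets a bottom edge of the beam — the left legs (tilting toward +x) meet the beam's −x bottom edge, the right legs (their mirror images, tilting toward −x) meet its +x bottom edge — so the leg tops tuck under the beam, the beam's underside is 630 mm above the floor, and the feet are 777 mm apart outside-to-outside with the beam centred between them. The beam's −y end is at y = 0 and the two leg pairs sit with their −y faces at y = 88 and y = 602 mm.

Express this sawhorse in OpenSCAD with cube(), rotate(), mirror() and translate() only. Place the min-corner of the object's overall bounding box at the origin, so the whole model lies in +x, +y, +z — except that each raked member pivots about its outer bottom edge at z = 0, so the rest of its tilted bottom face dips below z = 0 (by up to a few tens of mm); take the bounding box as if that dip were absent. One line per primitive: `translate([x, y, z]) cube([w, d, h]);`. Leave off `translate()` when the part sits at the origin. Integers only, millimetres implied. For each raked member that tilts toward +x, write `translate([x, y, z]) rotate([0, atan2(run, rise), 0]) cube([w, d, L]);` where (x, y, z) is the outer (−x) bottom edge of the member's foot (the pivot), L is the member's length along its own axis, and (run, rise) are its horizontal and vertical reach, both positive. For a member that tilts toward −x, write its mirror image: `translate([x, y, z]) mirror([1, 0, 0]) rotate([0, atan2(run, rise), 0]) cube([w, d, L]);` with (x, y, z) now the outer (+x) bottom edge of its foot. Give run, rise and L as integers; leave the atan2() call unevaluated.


// leg length = √(336² + 630²) = 714
// right-leg outer foot x = 2·336 + 105 = 777
// beam min-corner = (336, 0, 630)
translate([336, 0, 630]) cube([105, 740, 44]);
translate([0, 88, 0]) rotate([0, atan2(336, 630), 0]) cube([33, 50, 714]);
translate([777, 88, 0]) mirror([1, 0, 0]) rotate([0, atan2(336, 630), 0]) cube([33, 50, 714]);
translate([0, 602, 0]) rotate([0, atan2(336, 630), 0]) cube([33, 50, 714]);
translate([777, 602, 0]) mirror([1, 0, 0]) rotate([0, atan2(336, 630), 0]) cube([33, 50, 714]);


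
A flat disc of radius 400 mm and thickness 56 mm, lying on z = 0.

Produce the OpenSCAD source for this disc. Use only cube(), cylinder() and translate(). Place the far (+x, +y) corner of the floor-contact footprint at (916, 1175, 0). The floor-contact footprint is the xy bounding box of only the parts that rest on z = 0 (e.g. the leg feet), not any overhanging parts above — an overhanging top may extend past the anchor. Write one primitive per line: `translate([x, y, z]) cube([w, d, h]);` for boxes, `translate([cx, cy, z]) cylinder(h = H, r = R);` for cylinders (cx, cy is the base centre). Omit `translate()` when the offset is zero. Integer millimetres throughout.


translate([516, 775, 0]) cylinder(h = 56, r = 400);


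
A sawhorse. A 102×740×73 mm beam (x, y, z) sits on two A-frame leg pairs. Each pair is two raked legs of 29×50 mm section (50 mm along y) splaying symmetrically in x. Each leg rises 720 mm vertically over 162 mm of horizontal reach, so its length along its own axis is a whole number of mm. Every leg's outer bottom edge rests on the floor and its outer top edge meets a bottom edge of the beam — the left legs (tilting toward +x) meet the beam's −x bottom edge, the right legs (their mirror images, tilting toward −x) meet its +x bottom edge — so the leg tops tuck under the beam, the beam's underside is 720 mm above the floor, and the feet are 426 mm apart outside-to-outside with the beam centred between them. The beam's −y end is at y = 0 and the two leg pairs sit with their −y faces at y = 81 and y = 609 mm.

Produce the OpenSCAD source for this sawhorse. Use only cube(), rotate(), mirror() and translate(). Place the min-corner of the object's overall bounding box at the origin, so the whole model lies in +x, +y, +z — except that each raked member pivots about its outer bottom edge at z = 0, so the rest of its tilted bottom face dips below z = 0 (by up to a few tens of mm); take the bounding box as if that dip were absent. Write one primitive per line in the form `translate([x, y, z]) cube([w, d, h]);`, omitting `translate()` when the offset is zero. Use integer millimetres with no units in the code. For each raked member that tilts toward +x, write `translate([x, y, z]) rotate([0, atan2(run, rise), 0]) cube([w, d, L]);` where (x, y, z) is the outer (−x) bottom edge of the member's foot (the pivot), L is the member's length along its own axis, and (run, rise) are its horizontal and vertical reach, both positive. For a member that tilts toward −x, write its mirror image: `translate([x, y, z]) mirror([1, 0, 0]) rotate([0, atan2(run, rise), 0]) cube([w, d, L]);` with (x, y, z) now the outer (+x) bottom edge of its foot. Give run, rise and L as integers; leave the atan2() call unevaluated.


// leg length = √(162² + 720²) = 738
// right-leg outer foot x = 2·162 + 102 = 426
// beam min-corner = (162, 0, 720)
translate([162, 0, 720]) cube([102, 740, 73]);
translate([0, 81, 0]) rotate([0, atan2(162, 720), 0]) cube([29, 50, 738]);
translate([426, 81, 0]) mirror([1, 0, 0]) rotate([0, atan2(162, 720), 0]) cube([29, 50, 738]);
translate([0, 609, 0]) rotate([0, atan2(162, 720), 0]) cube([29, 50, 738]);
translate([426, 609, 0]) mirror([1, 0, 0]) rotate([0, atan2(162, 720), 0]) cube([29, 50, 738]);


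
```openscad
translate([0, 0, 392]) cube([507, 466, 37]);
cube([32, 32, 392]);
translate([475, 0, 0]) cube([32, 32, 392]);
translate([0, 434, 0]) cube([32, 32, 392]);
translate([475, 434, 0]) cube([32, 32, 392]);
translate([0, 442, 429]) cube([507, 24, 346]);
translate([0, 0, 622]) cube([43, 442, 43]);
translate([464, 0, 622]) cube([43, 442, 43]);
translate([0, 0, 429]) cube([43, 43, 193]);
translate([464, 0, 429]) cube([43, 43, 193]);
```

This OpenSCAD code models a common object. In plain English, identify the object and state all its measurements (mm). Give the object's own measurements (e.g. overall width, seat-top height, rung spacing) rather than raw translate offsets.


A chair. The seat is a 507×466×37 mm slab with its top at z = 429 mm, on four 32×32 mm corner legs (flush with the seat edges, standing on z = 0). A flat backrest 24 mm thick, 346 mm tall, spans the full seat width and rises from the seat top along its +y edge, rear face flush with the rear of the seat. Two armrests of 43×43 mm section run along each side from the seat's front edge to the front of the backrest, top faces 236 mm above the seat top and outer faces flush with the seat's x-edges; a 43×43 mm post under the front of each armrest stands on the seat at the front corner.


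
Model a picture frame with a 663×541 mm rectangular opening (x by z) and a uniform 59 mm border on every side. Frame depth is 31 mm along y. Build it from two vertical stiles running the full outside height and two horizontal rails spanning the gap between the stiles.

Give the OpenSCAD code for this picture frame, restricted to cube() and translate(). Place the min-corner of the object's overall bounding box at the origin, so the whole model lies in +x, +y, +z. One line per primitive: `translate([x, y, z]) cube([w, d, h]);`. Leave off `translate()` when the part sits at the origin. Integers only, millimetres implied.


cube([59, 31, 659]);
translate([722, 0, 0]) cube([59, 31, 659]);
translate([59, 0, 0]) cube([663, 31, 59]);
translate([59, 0, 600]) cube([663, 31, 59]);


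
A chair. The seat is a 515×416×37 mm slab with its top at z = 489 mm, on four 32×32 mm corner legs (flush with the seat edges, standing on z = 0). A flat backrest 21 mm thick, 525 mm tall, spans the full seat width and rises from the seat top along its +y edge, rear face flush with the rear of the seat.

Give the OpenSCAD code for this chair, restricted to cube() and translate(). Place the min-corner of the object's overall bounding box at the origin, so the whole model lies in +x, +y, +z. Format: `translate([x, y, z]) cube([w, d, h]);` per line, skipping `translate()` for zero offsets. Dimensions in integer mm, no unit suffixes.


translate([0, 0, 452]) cube([515, 416, 37]);
cube([32, 32, 452]);
translate([483, 0, 0]) cube([32, 32, 452]);
translate([0, 384, 0]) cube([32, 32, 452]);
translate([483, 384, 0]) cube([32, 32, 452]);
translate([0, 395, 489]) cube([515, 21, 525]);


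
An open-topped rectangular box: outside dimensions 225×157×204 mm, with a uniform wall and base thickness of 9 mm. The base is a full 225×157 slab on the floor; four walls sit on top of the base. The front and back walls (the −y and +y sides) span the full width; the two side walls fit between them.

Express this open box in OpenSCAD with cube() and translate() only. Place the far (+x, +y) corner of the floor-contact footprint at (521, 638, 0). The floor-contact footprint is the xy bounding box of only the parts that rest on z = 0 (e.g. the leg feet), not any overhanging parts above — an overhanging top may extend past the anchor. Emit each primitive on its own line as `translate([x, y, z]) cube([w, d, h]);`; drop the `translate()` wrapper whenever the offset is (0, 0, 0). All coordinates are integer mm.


translate([296, 481, 0]) cube([225, 157, 9]);
translate([296, 481, 9]) cube([225, 9, 195]);
translate([296, 629, 9]) cube([225, 9, 195]);
translate([296, 490, 9]) cube([9, 139, 195]);
translate([512, 490, 9]) cube([9, 139, 195]);


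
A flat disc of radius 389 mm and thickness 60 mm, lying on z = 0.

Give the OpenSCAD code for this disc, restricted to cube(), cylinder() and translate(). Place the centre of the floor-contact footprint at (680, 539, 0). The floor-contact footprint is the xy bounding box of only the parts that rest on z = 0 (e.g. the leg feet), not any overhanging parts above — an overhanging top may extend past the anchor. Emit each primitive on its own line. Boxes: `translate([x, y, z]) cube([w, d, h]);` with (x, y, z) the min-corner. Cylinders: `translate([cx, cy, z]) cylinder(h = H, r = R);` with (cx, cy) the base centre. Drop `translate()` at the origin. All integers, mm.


translate([680, 539, 0]) cylinder(h = 60, r = 389);


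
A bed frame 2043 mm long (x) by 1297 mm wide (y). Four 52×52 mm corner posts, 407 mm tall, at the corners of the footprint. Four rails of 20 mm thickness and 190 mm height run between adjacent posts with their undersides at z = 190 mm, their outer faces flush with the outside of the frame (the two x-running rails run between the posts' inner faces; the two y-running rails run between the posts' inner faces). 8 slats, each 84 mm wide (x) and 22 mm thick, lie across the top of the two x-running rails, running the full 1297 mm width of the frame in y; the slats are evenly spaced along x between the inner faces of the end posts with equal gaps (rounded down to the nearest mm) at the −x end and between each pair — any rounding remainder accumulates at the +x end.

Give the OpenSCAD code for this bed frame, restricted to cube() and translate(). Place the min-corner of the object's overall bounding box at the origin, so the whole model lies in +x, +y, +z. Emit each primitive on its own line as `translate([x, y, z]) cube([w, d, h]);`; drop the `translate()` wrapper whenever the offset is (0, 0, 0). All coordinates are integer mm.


cube([52, 52, 407]);
translate([0, 1245, 0]) cube([52, 52, 407]);
translate([1991, 0, 0]) cube([52, 52, 407]);
translate([1991, 1245, 0]) cube([52, 52, 407]);
translate([52, 0, 190]) cube([1939, 20, 190]);
translate([52, 1277, 190]) cube([1939, 20, 190]);
translate([0, 52, 190]) cube([20, 1193, 190]);
translate([2023, 52, 190]) cube([20, 1193, 190]);
translate([192, 0, 380]) cube([84, 1297, 22]);
translate([416, 0, 380]) cube([84, 1297, 22]);
translate([640, 0, 380]) cube([84, 1297, 22]);
translate([864, 0, 380]) cube([84, 1297, 22]);
translate([1088, 0, 380]) cube([84, 1297, 22]);
translate([1312, 0, 380]) cube([84, 1297, 22]);
translate([1536, 0, 380]) cube([84, 1297, 22]);
translate([1760, 0, 380]) cube([84, 1297, 22]);
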